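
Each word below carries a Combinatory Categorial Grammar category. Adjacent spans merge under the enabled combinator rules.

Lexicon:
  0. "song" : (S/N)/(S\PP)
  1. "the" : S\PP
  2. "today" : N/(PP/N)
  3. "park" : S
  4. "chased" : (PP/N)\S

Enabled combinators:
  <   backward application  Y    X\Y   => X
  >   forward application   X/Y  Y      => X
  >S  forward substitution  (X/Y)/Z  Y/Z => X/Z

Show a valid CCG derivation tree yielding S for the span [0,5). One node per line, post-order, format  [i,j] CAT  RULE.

[0,5] S   >
  [0,2] S/N   >
    [0,1] "song" : (S/N)/(S\PP)
    [1,2] "the" : S\PP
  [2,5] N   >
    [2,3] "today" : N/(PP/N)
    [3,5] PP/N   <
      [3,4] "park" : S
      [4,5] "chased" : (PP/N)\S

[0,1] (S/N)/(S\PP)  lex  "song"
[1,2] S\PP  lex  "the"
[0,2] S/N  >  k=1
[2,3] N/(PP/N)  lex  "today"
[3,4] S  lex  "park"
[4,5] (PP/N)\S  lex  "chased"
[3,5] PP/N  <  k=4
[2,5] N  >  k=3
[0,5] S  >  k=2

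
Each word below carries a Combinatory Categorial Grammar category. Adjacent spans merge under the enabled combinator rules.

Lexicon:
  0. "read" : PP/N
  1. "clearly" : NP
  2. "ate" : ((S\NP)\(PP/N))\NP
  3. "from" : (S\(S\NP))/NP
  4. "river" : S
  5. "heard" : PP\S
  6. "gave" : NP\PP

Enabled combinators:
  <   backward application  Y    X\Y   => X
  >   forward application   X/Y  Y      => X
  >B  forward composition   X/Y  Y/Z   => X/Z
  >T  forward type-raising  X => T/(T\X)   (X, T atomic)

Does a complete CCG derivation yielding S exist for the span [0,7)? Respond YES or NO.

YES

[0,7] S   <
  [0,3] S\NP   <
    [0,1] "read" : PP/N
    [1,3] (S\NP)\(PP/N)   <
      [1,2] "clearly" : NP
      [2,3] "ate" : ((S\NP)\(PP/N))\NP
  [3,7] S\(S\NP)   >
    [3,4] "from" : (S\(S\NP))/NP
    [4,7] NP   <
      [4,6] PP   >
        [4,5] PP/(PP\S)   >T
          [4,5] "river" : S
        [5,6] "heard" : PP\S
      [6,7] "gave" : NP\PP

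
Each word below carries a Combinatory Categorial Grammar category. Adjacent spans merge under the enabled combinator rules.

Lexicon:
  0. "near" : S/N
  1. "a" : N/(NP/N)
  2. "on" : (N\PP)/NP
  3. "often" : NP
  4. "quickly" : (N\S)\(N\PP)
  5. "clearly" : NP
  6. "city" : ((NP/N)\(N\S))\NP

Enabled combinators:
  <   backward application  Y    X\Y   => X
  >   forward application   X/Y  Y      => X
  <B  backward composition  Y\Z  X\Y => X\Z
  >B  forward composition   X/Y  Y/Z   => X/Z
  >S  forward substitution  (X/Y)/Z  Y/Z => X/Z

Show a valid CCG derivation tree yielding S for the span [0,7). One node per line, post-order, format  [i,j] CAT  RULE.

[0,1] S/N  lex  "near"
[1,2] N/(NP/N)  lex  "a"
[2,3] (N\PP)/NP  lex  "on"
[3,4] NP  lex  "often"
[2,4] N\PP  >  k=3
[4,5] (N\S)\(N\PP)  lex  "quickly"
[2,5] N\S  <  k=4
[5,6] NP  lex  "clearly"
[6,7] ((NP/N)\(N\S))\NP  lex  "city"
[5,7] (NP/N)\(N\S)  <  k=6
[2,7] NP/N  <  k=5
[1,7] N  >  k=2
[0,7] S  >  k=1

[0,7] S   >
  [0,1] "near" : S/N
  [1,7] N   >
    [1,2] "a" : N/(NP/N)
    [2,7] NP/N   <
      [2,5] N\S   <
        [2,4] N\PP   >
          [2,3] "on" : (N\PP)/NP
          [3,4] "often" : NP
        [4,5] "quickly" : (N\S)\(N\PP)
      [5,7] (NP/N)\(N\S)   <
        [5,6] "clearly" : NP
        [6,7] "city" : ((NP/N)\(N\S))\NP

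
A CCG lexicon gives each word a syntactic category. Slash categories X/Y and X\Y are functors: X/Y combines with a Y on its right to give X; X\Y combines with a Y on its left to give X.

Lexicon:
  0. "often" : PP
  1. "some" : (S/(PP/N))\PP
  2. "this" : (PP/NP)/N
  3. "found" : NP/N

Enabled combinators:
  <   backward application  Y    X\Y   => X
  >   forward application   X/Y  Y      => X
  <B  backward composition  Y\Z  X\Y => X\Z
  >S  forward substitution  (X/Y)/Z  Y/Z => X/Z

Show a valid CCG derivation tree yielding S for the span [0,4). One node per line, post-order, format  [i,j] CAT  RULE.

[0,1] PP  lex  "often"
[1,2] (S/(PP/N))\PP  lex  "some"
[0,2] S/(PP/N)  <  k=1
[2,3] (PP/NP)/N  lex  "this"
[3,4] NP/N  lex  "found"
[2,4] PP/N  >S  k=3
[0,4] S  >  k=2

[0,4] S   >
  [0,2] S/(PP/N)   <
    [0,1] "often" : PP
    [1,2] "some" : (S/(PP/N))\PP
  [2,4] PP/N   >S
    [2,3] "this" : (PP/NP)/N
    [3,4] "found" : NP/N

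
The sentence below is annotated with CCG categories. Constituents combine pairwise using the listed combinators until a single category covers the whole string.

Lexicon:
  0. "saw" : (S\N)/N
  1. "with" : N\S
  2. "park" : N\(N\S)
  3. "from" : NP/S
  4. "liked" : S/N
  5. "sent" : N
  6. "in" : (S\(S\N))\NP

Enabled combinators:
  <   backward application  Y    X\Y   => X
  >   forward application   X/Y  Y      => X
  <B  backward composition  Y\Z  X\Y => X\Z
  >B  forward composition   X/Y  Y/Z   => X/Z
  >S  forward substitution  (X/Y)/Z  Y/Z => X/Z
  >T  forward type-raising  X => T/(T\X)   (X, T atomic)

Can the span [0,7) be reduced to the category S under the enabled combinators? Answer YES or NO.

YES

[0,7] S   <
  [0,3] S\N   >
    [0,1] "saw" : (S\N)/N
    [1,3] N   <
      [1,2] "with" : N\S
      [2,3] "park" : N\(N\S)
  [3,7] S\(S\N)   <
    [3,6] NP   >
      [3,5] NP/N   >B
        [3,4] "from" : NP/S
        [4,5] "liked" : S/N
      [5,6] "sent" : N
    [6,7] "in" : (S\(S\N))\NP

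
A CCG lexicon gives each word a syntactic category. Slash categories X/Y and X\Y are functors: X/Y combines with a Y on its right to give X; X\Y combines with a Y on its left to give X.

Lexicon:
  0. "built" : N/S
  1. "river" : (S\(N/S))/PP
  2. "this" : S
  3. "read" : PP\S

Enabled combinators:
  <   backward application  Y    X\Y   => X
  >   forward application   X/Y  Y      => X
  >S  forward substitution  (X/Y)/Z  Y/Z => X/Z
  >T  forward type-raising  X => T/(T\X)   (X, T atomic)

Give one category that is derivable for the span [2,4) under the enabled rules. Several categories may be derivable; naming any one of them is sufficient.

[0,4] S   <
  [0,1] "built" : N/S
  [1,4] S\(N/S)   >
    [1,2] "river" : (S\(N/S))/PP
    [2,4] PP   >
      [2,3] PP/(PP\S)   >T
        [2,3] "this" : S
      [3,4] "read" : PP\S

PP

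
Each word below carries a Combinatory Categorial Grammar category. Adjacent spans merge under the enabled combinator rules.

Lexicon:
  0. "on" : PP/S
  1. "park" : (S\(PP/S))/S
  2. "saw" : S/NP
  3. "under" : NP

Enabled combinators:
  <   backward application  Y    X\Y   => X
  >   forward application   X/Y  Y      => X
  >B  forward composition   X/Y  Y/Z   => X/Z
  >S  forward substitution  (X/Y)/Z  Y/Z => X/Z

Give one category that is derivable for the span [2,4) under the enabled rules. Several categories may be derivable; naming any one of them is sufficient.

S

[0,4] S   <
  [0,1] "on" : PP/S
  [1,4] S\(PP/S)   >
    [1,2] "park" : (S\(PP/S))/S
    [2,4] S   >
      [2,3] "saw" : S/NP
      [3,4] "under" : NP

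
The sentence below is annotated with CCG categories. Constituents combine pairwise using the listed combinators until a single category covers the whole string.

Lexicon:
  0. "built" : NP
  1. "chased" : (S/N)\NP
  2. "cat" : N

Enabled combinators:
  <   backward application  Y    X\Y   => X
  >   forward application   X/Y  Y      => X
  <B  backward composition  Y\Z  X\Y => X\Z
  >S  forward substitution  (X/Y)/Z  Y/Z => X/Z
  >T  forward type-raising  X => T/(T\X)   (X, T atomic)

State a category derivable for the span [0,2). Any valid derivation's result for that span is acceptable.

S/N

[0,3] S   >
  [0,2] S/N   <
    [0,1] "built" : NP
    [1,2] "chased" : (S/N)\NP
  [2,3] "cat" : N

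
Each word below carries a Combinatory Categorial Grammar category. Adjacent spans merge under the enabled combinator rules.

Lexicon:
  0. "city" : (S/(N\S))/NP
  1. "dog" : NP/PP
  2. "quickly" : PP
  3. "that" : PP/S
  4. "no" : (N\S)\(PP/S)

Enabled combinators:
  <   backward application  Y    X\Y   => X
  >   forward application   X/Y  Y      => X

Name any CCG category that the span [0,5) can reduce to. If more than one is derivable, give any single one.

[0,5] S   >
  [0,3] S/(N\S)   >
    [0,1] "city" : (S/(N\S))/NP
    [1,3] NP   >
      [1,2] "dog" : NP/PP
      [2,3] "quickly" : PP
  [3,5] N\S   <
    [3,4] "that" : PP/S
    [4,5] "no" : (N\S)\(PP/S)

S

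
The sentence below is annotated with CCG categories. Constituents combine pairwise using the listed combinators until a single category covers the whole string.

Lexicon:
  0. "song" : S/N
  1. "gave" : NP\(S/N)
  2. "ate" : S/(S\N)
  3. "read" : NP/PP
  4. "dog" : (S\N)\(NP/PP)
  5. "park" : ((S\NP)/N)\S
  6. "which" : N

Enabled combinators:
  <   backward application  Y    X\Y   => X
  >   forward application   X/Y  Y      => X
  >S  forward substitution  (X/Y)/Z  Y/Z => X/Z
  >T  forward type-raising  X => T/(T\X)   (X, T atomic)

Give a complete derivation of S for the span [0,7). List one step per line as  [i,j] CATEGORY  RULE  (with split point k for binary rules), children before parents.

[0,7] S   <
  [0,2] NP   <
    [0,1] "song" : S/N
    [1,2] "gave" : NP\(S/N)
  [2,7] S\NP   >
    [2,6] (S\NP)/N   <
      [2,5] S   >
        [2,3] "ate" : S/(S\N)
        [3,5] S\N   <
          [3,4] "read" : NP/PP
          [4,5] "dog" : (S\N)\(NP/PP)
      [5,6] "park" : ((S\NP)/N)\S
    [6,7] "which" : N

[0,1] S/N  lex  "song"
[1,2] NP\(S/N)  lex  "gave"
[0,2] NP  <  k=1
[2,3] S/(S\N)  lex  "ate"
[3,4] NP/PP  lex  "read"
[4,5] (S\N)\(NP/PP)  lex  "dog"
[3,5] S\N  <  k=4
[2,5] S  >  k=3
[5,6] ((S\NP)/N)\S  lex  "park"
[2,6] (S\NP)/N  <  k=5
[6,7] N  lex  "which"
[2,7] S\NP  >  k=6
[0,7] S  <  k=2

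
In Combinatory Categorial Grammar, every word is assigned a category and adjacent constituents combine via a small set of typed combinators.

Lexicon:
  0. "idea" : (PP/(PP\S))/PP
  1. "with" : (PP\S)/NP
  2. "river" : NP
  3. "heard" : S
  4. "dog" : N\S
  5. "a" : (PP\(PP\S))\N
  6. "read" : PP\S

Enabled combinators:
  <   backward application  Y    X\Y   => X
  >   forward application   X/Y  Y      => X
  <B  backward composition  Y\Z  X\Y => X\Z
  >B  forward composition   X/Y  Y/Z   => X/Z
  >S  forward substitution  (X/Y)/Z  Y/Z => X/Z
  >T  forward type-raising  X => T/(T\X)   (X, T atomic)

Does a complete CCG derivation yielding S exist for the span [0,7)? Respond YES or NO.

NO

(PP/(PP\S))/PP (PP\S)/NP NP S N\S (PP\(PP\S))\N PP\S
CKY chart[0,7] = {N/(N\PP), NP/(NP\PP), PP, PP/(PP\PP), S/(S\PP)}; S ∉ chart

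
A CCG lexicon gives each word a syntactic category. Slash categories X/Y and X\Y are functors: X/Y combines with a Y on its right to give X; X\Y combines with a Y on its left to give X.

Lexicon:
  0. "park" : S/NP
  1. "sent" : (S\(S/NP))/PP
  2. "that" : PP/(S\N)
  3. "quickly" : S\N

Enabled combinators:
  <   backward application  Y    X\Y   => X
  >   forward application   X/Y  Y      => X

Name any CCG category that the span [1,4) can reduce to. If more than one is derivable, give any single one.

S\(S/NP)

[0,4] S   <
  [0,1] "park" : S/NP
  [1,4] S\(S/NP)   >
    [1,2] "sent" : (S\(S/NP))/PP
    [2,4] PP   >
      [2,3] "that" : PP/(S\N)
      [3,4] "quickly" : S\N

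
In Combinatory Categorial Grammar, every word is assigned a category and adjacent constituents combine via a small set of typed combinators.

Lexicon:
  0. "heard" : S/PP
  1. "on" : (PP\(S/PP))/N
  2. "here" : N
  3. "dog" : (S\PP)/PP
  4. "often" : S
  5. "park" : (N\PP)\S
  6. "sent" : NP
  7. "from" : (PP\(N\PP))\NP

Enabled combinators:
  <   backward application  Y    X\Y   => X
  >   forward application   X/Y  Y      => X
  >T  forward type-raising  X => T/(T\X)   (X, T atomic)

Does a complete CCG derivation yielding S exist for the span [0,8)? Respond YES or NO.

[0,8] S   <
  [0,3] PP   <
    [0,1] "heard" : S/PP
    [1,3] PP\(S/PP)   >
      [1,2] "on" : (PP\(S/PP))/N
      [2,3] "here" : N
  [3,8] S\PP   >
    [3,4] "dog" : (S\PP)/PP
    [4,8] PP   <
      [4,6] N\PP   <
        [4,5] "often" : S
        [5,6] "park" : (N\PP)\S
      [6,8] PP\(N\PP)   <
        [6,7] "sent" : NP
        [7,8] "from" : (PP\(N\PP))\NP

YES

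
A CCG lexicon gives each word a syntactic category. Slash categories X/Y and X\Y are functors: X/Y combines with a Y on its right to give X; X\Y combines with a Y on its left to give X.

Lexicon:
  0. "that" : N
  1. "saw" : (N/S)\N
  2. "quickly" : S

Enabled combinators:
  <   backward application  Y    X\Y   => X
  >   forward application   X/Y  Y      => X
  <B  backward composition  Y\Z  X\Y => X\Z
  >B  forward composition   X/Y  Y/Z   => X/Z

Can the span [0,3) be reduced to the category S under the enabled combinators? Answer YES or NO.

NO

N (N/S)\N S
CKY chart[0,3] = {N}; S ∉ chart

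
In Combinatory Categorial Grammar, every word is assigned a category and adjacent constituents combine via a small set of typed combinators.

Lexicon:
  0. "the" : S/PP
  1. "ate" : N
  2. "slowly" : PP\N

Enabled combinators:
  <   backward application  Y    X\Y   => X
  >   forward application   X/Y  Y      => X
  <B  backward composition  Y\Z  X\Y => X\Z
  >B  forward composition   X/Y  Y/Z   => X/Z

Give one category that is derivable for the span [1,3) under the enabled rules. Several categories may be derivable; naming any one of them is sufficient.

[0,3] S   >
  [0,1] "the" : S/PP
  [1,3] PP   <
    [1,2] "ate" : N
    [2,3] "slowly" : PP\N

PP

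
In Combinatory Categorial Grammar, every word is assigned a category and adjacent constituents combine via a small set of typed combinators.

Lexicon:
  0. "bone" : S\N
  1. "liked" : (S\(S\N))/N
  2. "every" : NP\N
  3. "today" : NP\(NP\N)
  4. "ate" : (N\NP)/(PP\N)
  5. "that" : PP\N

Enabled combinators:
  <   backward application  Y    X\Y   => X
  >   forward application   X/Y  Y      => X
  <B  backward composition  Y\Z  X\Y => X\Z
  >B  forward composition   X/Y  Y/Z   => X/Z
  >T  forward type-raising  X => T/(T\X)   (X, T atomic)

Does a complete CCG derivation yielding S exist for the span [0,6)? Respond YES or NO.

YES

[0,6] S   <
  [0,1] "bone" : S\N
  [1,6] S\(S\N)   >
    [1,2] "liked" : (S\(S\N))/N
    [2,6] N   <
      [2,4] NP   <
        [2,3] "every" : NP\N
        [3,4] "today" : NP\(NP\N)
      [4,6] N\NP   >
        [4,5] "ate" : (N\NP)/(PP\N)
        [5,6] "that" : PP\N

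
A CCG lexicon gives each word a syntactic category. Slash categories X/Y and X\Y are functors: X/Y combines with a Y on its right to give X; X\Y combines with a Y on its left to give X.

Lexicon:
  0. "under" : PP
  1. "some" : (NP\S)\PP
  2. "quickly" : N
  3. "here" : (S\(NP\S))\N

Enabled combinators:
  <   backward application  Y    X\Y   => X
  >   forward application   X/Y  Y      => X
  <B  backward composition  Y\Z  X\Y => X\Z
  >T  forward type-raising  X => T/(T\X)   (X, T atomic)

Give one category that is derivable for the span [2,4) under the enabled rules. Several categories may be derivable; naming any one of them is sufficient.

[0,4] S   >
  [0,1] S/(S\PP)   >T
    [0,1] "under" : PP
  [1,4] S\PP   <B
    [1,2] "some" : (NP\S)\PP
    [2,4] S\(NP\S)   <
      [2,3] "quickly" : N
      [3,4] "here" : (S\(NP\S))\N

S\(NP\S)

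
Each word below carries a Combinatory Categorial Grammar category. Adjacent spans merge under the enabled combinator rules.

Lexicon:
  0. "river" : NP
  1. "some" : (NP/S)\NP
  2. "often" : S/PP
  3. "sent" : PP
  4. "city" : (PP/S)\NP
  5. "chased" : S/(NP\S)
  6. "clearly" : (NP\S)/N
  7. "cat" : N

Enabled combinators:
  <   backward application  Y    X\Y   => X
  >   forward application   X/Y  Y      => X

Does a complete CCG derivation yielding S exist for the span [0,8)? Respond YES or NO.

NO

NP (NP/S)\NP S/PP PP (PP/S)\NP S/(NP\S) (NP\S)/N N
CKY chart[0,8] = {PP}; S ∉ chart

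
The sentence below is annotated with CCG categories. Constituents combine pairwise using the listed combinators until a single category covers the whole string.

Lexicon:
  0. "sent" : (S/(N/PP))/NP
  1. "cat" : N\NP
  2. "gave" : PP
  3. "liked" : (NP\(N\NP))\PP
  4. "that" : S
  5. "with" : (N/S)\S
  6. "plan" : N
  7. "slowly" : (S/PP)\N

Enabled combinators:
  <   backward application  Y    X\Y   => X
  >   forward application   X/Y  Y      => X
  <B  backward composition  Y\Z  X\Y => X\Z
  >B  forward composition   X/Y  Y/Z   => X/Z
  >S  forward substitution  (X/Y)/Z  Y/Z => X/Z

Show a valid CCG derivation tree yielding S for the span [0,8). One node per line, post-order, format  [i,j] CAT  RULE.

[0,8] S   >
  [0,4] S/(N/PP)   >
    [0,1] "sent" : (S/(N/PP))/NP
    [1,4] NP   <
      [1,2] "cat" : N\NP
      [2,4] NP\(N\NP)   <
        [2,3] "gave" : PP
        [3,4] "liked" : (NP\(N\NP))\PP
  [4,8] N/PP   >B
    [4,6] N/S   <
      [4,5] "that" : S
      [5,6] "with" : (N/S)\S
    [6,8] S/PP   <
      [6,7] "plan" : N
      [7,8] "slowly" : (S/PP)\N

[0,1] (S/(N/PP))/NP  lex  "sent"
[1,2] N\NP  lex  "cat"
[2,3] PP  lex  "gave"
[3,4] (NP\(N\NP))\PP  lex  "liked"
[2,4] NP\(N\NP)  <  k=3
[1,4] NP  <  k=2
[0,4] S/(N/PP)  >  k=1
[4,5] S  lex  "that"
[5,6] (N/S)\S  lex  "with"
[4,6] N/S  <  k=5
[6,7] N  lex  "plan"
[7,8] (S/PP)\N  lex  "slowly"
[6,8] S/PP  <  k=7
[4,8] N/PP  >B  k=6
[0,8] S  >  k=4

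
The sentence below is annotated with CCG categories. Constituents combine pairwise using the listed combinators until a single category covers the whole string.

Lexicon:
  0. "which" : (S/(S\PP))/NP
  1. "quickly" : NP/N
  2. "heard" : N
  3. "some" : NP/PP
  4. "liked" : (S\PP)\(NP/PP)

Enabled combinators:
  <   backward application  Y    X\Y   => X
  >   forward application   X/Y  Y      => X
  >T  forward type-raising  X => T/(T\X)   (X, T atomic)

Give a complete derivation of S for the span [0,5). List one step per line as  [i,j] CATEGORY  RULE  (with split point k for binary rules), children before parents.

[0,1] (S/(S\PP))/NP  lex  "which"
[1,2] NP/N  lex  "quickly"
[2,3] N  lex  "heard"
[1,3] NP  >  k=2
[0,3] S/(S\PP)  >  k=1
[3,4] NP/PP  lex  "some"
[4,5] (S\PP)\(NP/PP)  lex  "liked"
[3,5] S\PP  <  k=4
[0,5] S  >  k=3

[0,5] S   >
  [0,3] S/(S\PP)   >
    [0,1] "which" : (S/(S\PP))/NP
    [1,3] NP   >
      [1,2] "quickly" : NP/N
      [2,3] "heard" : N
  [3,5] S\PP   <
    [3,4] "some" : NP/PP
    [4,5] "liked" : (S\PP)\(NP/PP)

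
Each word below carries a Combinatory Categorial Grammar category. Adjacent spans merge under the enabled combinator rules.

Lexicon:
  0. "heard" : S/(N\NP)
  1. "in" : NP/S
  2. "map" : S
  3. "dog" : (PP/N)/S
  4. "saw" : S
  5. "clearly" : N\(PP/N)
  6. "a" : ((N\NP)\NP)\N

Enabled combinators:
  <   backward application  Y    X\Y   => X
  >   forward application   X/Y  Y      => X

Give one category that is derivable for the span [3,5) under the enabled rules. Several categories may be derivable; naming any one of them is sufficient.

PP/N

[0,7] S   >
  [0,1] "heard" : S/(N\NP)
  [1,7] N\NP   <
    [1,3] NP   >
      [1,2] "in" : NP/S
      [2,3] "map" : S
    [3,7] (N\NP)\NP   <
      [3,6] N   <
        [3,5] PP/N   >
          [3,4] "dog" : (PP/N)/S
          [4,5] "saw" : S
        [5,6] "clearly" : N\(PP/N)
      [6,7] "a" : ((N\NP)\NP)\N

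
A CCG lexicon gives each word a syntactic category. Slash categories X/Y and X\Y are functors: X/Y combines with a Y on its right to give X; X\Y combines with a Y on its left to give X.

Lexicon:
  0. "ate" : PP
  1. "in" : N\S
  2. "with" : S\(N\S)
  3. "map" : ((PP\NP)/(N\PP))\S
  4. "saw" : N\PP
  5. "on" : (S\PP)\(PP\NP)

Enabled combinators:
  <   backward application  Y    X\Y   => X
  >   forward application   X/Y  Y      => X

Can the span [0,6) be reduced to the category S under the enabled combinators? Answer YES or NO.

YES

[0,6] S   <
  [0,1] "ate" : PP
  [1,6] S\PP   <
    [1,5] PP\NP   >
      [1,4] (PP\NP)/(N\PP)   <
        [1,3] S   <
          [1,2] "in" : N\S
          [2,3] "with" : S\(N\S)
        [3,4] "map" : ((PP\NP)/(N\PP))\S
      [4,5] "saw" : N\PP
    [5,6] "on" : (S\PP)\(PP\NP)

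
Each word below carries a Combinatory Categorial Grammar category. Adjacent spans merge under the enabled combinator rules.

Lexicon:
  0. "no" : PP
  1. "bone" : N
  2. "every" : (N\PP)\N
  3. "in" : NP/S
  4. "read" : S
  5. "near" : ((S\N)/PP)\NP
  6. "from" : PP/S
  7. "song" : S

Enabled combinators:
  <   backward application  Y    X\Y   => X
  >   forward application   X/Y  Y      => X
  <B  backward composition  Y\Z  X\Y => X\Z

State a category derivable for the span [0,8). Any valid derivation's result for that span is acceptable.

S

[0,8] S   <
  [0,3] N   <
    [0,1] "no" : PP
    [1,3] N\PP   <
      [1,2] "bone" : N
      [2,3] "every" : (N\PP)\N
  [3,8] S\N   >
    [3,6] (S\N)/PP   <
      [3,5] NP   >
        [3,4] "in" : NP/S
        [4,5] "read" : S
      [5,6] "near" : ((S\N)/PP)\NP
    [6,8] PP   >
      [6,7] "from" : PP/S
      [7,8] "song" : S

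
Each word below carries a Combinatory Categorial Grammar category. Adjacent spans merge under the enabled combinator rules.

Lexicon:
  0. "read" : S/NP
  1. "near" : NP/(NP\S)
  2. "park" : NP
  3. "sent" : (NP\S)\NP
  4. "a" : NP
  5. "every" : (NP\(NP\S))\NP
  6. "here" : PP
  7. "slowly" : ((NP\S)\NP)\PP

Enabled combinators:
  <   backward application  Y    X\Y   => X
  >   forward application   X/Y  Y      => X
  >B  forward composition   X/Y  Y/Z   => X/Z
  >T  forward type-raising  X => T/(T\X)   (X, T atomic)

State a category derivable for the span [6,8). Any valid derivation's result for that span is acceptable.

[0,8] S   >
  [0,1] "read" : S/NP
  [1,8] NP   >
    [1,2] "near" : NP/(NP\S)
    [2,8] NP\S   <
      [2,6] NP   <
        [2,4] NP\S   <
          [2,3] "park" : NP
          [3,4] "sent" : (NP\S)\NP
        [4,6] NP\(NP\S)   <
          [4,5] "a" : NP
          [5,6] "every" : (NP\(NP\S))\NP
      [6,8] (NP\S)\NP   <
        [6,7] "here" : PP
        [7,8] "slowly" : ((NP\S)\NP)\PP

(NP\S)\NP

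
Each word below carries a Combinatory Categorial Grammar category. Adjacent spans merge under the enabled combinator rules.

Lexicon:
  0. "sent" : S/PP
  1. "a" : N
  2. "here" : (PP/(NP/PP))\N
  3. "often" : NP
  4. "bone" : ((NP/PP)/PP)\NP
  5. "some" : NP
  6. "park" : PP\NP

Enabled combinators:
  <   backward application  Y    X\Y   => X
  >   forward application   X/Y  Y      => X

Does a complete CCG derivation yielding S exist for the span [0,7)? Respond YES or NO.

YES

[0,7] S   >
  [0,1] "sent" : S/PP
  [1,7] PP   >
    [1,3] PP/(NP/PP)   <
      [1,2] "a" : N
      [2,3] "here" : (PP/(NP/PP))\N
    [3,7] NP/PP   >
      [3,5] (NP/PP)/PP   <
        [3,4] "often" : NP
        [4,5] "bone" : ((NP/PP)/PP)\NP
      [5,7] PP   <
        [5,6] "some" : NP
        [6,7] "park" : PP\NP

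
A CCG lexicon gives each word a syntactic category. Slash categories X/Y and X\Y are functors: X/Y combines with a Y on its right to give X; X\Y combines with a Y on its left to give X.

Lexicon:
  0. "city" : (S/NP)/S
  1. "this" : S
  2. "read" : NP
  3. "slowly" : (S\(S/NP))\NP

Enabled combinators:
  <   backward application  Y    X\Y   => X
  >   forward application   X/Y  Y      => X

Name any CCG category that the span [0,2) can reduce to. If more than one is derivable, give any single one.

S/NP

[0,4] S   <
  [0,2] S/NP   >
    [0,1] "city" : (S/NP)/S
    [1,2] "this" : S
  [2,4] S\(S/NP)   <
    [2,3] "read" : NP
    [3,4] "slowly" : (S\(S/NP))\NP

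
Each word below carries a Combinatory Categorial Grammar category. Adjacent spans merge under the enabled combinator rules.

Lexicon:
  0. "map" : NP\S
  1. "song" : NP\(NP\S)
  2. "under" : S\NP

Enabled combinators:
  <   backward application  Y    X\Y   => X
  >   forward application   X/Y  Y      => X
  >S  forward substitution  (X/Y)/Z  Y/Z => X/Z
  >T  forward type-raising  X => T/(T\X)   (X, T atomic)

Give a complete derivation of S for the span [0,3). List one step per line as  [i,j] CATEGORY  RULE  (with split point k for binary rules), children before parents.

[0,1] NP\S  lex  "map"
[1,2] NP\(NP\S)  lex  "song"
[0,2] NP  <  k=1
[2,3] S\NP  lex  "under"
[0,3] S  <  k=2

[0,3] S   <
  [0,2] NP   <
    [0,1] "map" : NP\S
    [1,2] "song" : NP\(NP\S)
  [2,3] "under" : S\NP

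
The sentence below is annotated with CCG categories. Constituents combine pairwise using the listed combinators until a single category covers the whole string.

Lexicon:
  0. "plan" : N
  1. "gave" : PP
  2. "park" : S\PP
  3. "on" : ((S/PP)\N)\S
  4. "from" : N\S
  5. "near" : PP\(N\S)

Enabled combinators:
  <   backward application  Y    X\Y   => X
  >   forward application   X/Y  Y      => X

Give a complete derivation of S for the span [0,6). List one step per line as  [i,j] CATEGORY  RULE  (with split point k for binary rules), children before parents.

[0,1] N  lex  "plan"
[1,2] PP  lex  "gave"
[2,3] S\PP  lex  "park"
[1,3] S  <  k=2
[3,4] ((S/PP)\N)\S  lex  "on"
[1,4] (S/PP)\N  <  k=3
[0,4] S/PP  <  k=1
[4,5] N\S  lex  "from"
[5,6] PP\(N\S)  lex  "near"
[4,6] PP  <  k=5
[0,6] S  >  k=4

[0,6] S   >
  [0,4] S/PP   <
    [0,1] "plan" : N
    [1,4] (S/PP)\N   <
      [1,3] S   <
        [1,2] "gave" : PP
        [2,3] "park" : S\PP
      [3,4] "on" : ((S/PP)\N)\S
  [4,6] PP   <
    [4,5] "from" : N\S
    [5,6] "near" : PP\(N\S)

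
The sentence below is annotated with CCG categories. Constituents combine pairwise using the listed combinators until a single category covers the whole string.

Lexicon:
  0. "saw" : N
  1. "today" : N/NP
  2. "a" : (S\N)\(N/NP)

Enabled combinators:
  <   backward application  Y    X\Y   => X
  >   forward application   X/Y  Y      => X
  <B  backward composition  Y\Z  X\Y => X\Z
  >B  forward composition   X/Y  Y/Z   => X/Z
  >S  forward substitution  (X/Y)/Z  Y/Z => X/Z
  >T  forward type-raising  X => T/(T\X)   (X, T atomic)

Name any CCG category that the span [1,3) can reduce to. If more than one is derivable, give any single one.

S\N

[0,3] S   >
  [0,1] S/(S\N)   >T
    [0,1] "saw" : N
  [1,3] S\N   <
    [1,2] "today" : N/NP
    [2,3] "a" : (S\N)\(N/NP)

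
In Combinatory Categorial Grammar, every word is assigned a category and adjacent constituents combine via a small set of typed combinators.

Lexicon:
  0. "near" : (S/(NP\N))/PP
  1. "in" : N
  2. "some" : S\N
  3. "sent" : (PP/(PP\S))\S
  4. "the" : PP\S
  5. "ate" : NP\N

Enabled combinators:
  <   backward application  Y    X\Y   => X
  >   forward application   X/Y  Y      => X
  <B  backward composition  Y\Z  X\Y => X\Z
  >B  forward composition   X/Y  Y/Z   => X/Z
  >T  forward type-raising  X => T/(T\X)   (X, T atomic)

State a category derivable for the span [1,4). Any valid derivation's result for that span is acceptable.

[0,6] S   >
  [0,5] S/(NP\N)   >
    [0,1] "near" : (S/(NP\N))/PP
    [1,5] PP   >
      [1,4] PP/(PP\S)   <
        [1,3] S   <
          [1,2] "in" : N
          [2,3] "some" : S\N
        [3,4] "sent" : (PP/(PP\S))\S
      [4,5] "the" : PP\S
  [5,6] "ate" : NP\N

PP/(PP\S)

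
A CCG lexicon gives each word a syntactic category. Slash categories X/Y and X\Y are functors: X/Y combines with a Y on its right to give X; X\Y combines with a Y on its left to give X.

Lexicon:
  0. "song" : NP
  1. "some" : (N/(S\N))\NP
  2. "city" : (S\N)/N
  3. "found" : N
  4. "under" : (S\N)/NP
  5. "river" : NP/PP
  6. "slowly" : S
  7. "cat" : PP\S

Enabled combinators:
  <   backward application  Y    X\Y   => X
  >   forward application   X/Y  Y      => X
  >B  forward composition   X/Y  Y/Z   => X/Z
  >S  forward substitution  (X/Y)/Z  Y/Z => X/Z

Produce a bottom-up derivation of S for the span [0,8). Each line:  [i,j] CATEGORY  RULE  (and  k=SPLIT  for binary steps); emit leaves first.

[0,1] NP  lex  "song"
[1,2] (N/(S\N))\NP  lex  "some"
[0,2] N/(S\N)  <  k=1
[2,3] (S\N)/N  lex  "city"
[3,4] N  lex  "found"
[2,4] S\N  >  k=3
[0,4] N  >  k=2
[4,5] (S\N)/NP  lex  "under"
[5,6] NP/PP  lex  "river"
[6,7] S  lex  "slowly"
[7,8] PP\S  lex  "cat"
[6,8] PP  <  k=7
[5,8] NP  >  k=6
[4,8] S\N  >  k=5
[0,8] S  <  k=4

[0,8] S   <
  [0,4] N   >
    [0,2] N/(S\N)   <
      [0,1] "song" : NP
      [1,2] "some" : (N/(S\N))\NP
    [2,4] S\N   >
      [2,3] "city" : (S\N)/N
      [3,4] "found" : N
  [4,8] S\N   >
    [4,5] "under" : (S\N)/NP
    [5,8] NP   >
      [5,6] "river" : NP/PP
      [6,8] PP   <
        [6,7] "slowly" : S
        [7,8] "cat" : PP\S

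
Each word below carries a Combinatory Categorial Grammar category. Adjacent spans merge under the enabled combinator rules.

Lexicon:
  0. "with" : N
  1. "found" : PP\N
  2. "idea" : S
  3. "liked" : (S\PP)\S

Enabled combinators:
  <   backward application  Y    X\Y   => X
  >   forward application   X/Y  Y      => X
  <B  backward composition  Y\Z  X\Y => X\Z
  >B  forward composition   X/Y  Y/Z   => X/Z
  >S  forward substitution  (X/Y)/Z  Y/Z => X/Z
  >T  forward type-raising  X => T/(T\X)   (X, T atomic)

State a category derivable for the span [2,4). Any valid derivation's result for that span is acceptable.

S\PP

[0,4] S   <
  [0,2] PP   >
    [0,1] PP/(PP\N)   >T
      [0,1] "with" : N
    [1,2] "found" : PP\N
  [2,4] S\PP   <
    [2,3] "idea" : S
    [3,4] "liked" : (S\PP)\S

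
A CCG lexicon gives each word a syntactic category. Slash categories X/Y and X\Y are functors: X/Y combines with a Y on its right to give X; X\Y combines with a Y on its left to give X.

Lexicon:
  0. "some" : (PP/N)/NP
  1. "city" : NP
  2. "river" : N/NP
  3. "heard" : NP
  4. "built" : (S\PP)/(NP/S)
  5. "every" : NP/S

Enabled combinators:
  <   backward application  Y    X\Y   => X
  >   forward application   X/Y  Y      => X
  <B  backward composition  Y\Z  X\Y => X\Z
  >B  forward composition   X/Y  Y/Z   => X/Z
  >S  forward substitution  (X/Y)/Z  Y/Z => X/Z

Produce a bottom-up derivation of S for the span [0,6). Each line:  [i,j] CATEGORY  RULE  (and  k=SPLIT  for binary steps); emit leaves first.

[0,1] (PP/N)/NP  lex  "some"
[1,2] NP  lex  "city"
[0,2] PP/N  >  k=1
[2,3] N/NP  lex  "river"
[3,4] NP  lex  "heard"
[2,4] N  >  k=3
[0,4] PP  >  k=2
[4,5] (S\PP)/(NP/S)  lex  "built"
[5,6] NP/S  lex  "every"
[4,6] S\PP  >  k=5
[0,6] S  <  k=4

[0,6] S   <
  [0,4] PP   >
    [0,2] PP/N   >
      [0,1] "some" : (PP/N)/NP
      [1,2] "city" : NP
    [2,4] N   >
      [2,3] "river" : N/NP
      [3,4] "heard" : NP
  [4,6] S\PP   >
    [4,5] "built" : (S\PP)/(NP/S)
    [5,6] "every" : NP/S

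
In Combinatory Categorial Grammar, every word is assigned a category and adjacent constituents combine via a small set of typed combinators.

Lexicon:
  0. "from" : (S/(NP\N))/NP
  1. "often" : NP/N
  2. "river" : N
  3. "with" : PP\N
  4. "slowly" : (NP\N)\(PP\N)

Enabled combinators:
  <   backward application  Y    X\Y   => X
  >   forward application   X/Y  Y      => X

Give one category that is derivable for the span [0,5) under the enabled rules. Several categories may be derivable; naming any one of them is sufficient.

S

[0,5] S   >
  [0,3] S/(NP\N)   >
    [0,1] "from" : (S/(NP\N))/NP
    [1,3] NP   >
      [1,2] "often" : NP/N
      [2,3] "river" : N
  [3,5] NP\N   <
    [3,4] "with" : PP\N
    [4,5] "slowly" : (NP\N)\(PP\N)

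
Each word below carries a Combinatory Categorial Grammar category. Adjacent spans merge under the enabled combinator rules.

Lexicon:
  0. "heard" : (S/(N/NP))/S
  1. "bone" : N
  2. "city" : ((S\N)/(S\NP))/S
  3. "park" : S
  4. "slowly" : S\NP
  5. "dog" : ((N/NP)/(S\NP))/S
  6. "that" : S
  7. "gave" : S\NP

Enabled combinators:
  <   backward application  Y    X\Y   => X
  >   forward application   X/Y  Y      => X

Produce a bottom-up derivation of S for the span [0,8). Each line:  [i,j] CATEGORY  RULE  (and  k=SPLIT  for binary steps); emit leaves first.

[0,8] S   >
  [0,5] S/(N/NP)   >
    [0,1] "heard" : (S/(N/NP))/S
    [1,5] S   <
      [1,2] "bone" : N
      [2,5] S\N   >
        [2,4] (S\N)/(S\NP)   >
          [2,3] "city" : ((S\N)/(S\NP))/S
          [3,4] "park" : S
        [4,5] "slowly" : S\NP
  [5,8] N/NP   >
    [5,7] (N/NP)/(S\NP)   >
      [5,6] "dog" : ((N/NP)/(S\NP))/S
      [6,7] "that" : S
    [7,8] "gave" : S\NP

[0,1] (S/(N/NP))/S  lex  "heard"
[1,2] N  lex  "bone"
[2,3] ((S\N)/(S\NP))/S  lex  "city"
[3,4] S  lex  "park"
[2,4] (S\N)/(S\NP)  >  k=3
[4,5] S\NP  lex  "slowly"
[2,5] S\N  >  k=4
[1,5] S  <  k=2
[0,5] S/(N/NP)  >  k=1
[5,6] ((N/NP)/(S\NP))/S  lex  "dog"
[6,7] S  lex  "that"
[5,7] (N/NP)/(S\NP)  >  k=6
[7,8] S\NP  lex  "gave"
[5,8] N/NP  >  k=7
[0,8] S  >  k=5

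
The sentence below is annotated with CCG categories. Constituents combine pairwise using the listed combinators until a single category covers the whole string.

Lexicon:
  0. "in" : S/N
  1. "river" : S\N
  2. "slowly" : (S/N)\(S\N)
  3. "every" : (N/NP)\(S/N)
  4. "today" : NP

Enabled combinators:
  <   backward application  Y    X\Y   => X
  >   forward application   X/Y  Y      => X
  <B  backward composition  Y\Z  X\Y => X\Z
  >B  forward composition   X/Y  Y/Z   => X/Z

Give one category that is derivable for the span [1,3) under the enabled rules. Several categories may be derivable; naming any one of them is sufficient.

S/N

[0,5] S   >
  [0,4] S/NP   >B
    [0,1] "in" : S/N
    [1,4] N/NP   <
      [1,3] S/N   <
        [1,2] "river" : S\N
        [2,3] "slowly" : (S/N)\(S\N)
      [3,4] "every" : (N/NP)\(S/N)
  [4,5] "today" : NP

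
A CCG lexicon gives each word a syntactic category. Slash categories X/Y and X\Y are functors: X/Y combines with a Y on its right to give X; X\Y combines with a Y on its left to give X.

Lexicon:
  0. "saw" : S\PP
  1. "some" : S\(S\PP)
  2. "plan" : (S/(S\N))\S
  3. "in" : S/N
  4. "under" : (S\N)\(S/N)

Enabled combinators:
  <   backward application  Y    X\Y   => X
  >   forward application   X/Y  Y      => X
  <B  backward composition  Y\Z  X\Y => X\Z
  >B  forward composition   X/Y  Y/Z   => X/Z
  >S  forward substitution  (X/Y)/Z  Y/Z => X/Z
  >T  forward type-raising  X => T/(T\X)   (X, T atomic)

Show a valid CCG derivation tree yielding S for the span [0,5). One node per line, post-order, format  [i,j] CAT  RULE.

[0,1] S\PP  lex  "saw"
[1,2] S\(S\PP)  lex  "some"
[0,2] S  <  k=1
[2,3] (S/(S\N))\S  lex  "plan"
[0,3] S/(S\N)  <  k=2
[3,4] S/N  lex  "in"
[4,5] (S\N)\(S/N)  lex  "under"
[3,5] S\N  <  k=4
[0,5] S  >  k=3

[0,5] S   >
  [0,3] S/(S\N)   <
    [0,2] S   <
      [0,1] "saw" : S\PP
      [1,2] "some" : S\(S\PP)
    [2,3] "plan" : (S/(S\N))\S
  [3,5] S\N   <
    [3,4] "in" : S/N
    [4,5] "under" : (S\N)\(S/N)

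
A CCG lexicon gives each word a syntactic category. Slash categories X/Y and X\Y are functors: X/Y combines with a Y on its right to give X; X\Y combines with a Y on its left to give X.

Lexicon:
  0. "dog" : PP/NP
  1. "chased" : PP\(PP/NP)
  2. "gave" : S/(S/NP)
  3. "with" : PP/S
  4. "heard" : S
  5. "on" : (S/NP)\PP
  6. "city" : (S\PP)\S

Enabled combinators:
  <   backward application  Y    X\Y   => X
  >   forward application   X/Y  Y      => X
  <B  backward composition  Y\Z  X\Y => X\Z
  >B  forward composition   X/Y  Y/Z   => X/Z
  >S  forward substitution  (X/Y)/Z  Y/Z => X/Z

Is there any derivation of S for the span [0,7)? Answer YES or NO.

YES

[0,7] S   <
  [0,2] PP   <
    [0,1] "dog" : PP/NP
    [1,2] "chased" : PP\(PP/NP)
  [2,7] S\PP   <
    [2,6] S   >
      [2,3] "gave" : S/(S/NP)
      [3,6] S/NP   <
        [3,5] PP   >
          [3,4] "with" : PP/S
          [4,5] "heard" : S
        [5,6] "on" : (S/NP)\PP
    [6,7] "city" : (S\PP)\S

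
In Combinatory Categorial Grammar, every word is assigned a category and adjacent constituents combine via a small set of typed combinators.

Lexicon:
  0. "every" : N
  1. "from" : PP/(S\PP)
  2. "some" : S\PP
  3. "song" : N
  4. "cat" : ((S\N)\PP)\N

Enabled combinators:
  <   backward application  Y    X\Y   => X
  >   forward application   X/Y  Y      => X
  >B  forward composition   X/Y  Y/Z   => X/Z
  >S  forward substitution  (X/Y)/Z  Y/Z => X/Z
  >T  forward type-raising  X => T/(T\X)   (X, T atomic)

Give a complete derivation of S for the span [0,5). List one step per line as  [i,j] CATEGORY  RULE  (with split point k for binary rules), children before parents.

[0,5] S   >
  [0,1] S/(S\N)   >T
    [0,1] "every" : N
  [1,5] S\N   <
    [1,3] PP   >
      [1,2] "from" : PP/(S\PP)
      [2,3] "some" : S\PP
    [3,5] (S\N)\PP   <
      [3,4] "song" : N
      [4,5] "cat" : ((S\N)\PP)\N

[0,1] N  lex  "every"
[0,1] S/(S\N)  >T
[1,2] PP/(S\PP)  lex  "from"
[2,3] S\PP  lex  "some"
[1,3] PP  >  k=2
[3,4] N  lex  "song"
[4,5] ((S\N)\PP)\N  lex  "cat"
[3,5] (S\N)\PP  <  k=4
[1,5] S\N  <  k=3
[0,5] S  >  k=1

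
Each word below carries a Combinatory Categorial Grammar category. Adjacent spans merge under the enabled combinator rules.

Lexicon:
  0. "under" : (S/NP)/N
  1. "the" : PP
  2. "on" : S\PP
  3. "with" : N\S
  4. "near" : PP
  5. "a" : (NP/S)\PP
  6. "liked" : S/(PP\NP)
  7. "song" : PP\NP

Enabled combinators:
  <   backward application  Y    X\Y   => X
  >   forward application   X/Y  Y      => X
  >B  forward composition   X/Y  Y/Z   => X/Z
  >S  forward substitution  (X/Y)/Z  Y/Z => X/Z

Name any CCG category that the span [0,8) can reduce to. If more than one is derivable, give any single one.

S

[0,8] S   >
  [0,4] S/NP   >
    [0,1] "under" : (S/NP)/N
    [1,4] N   <
      [1,3] S   <
        [1,2] "the" : PP
        [2,3] "on" : S\PP
      [3,4] "with" : N\S
  [4,8] NP   >
    [4,6] NP/S   <
      [4,5] "near" : PP
      [5,6] "a" : (NP/S)\PP
    [6,8] S   >
      [6,7] "liked" : S/(PP\NP)
      [7,8] "song" : PP\NP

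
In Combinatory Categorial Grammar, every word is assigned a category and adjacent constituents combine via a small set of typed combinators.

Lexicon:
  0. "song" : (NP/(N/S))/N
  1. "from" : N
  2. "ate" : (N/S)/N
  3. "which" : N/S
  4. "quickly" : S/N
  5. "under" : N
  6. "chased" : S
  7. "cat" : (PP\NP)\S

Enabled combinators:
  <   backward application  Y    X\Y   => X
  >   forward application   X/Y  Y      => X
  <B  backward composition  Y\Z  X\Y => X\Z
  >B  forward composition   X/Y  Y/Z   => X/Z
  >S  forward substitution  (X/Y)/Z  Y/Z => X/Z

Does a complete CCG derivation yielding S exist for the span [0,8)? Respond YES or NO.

(NP/(N/S))/N N (N/S)/N N/S S/N N S (PP\NP)\S
CKY chart[0,8] = {PP}; S ∉ chart

NO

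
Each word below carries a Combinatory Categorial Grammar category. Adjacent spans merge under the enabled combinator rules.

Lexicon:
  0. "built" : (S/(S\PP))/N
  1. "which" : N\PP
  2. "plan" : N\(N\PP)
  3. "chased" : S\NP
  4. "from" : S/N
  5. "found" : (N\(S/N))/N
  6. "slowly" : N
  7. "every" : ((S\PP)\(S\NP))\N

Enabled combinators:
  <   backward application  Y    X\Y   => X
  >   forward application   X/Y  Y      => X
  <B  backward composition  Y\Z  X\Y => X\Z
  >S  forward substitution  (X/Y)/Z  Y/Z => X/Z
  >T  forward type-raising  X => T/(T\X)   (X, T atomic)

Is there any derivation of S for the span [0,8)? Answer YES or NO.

[0,8] S   >
  [0,3] S/(S\PP)   >
    [0,1] "built" : (S/(S\PP))/N
    [1,3] N   <
      [1,2] "which" : N\PP
      [2,3] "plan" : N\(N\PP)
  [3,8] S\PP   <
    [3,4] "chased" : S\NP
    [4,8] (S\PP)\(S\NP)   <
      [4,7] N   <
        [4,5] "from" : S/N
        [5,7] N\(S/N)   >
          [5,6] "found" : (N\(S/N))/N
          [6,7] "slowly" : N
      [7,8] "every" : ((S\PP)\(S\NP))\N

YES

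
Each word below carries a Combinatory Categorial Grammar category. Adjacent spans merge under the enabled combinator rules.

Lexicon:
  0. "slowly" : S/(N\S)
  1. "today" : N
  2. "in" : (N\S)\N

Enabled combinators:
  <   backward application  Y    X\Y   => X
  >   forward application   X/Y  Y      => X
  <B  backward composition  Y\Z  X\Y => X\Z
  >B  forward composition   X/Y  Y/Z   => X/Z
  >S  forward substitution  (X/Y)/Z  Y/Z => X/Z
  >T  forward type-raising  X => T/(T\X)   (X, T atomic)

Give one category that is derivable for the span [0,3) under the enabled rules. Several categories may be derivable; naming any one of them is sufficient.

S

[0,3] S   >
  [0,1] "slowly" : S/(N\S)
  [1,3] N\S   <
    [1,2] "today" : N
    [2,3] "in" : (N\S)\N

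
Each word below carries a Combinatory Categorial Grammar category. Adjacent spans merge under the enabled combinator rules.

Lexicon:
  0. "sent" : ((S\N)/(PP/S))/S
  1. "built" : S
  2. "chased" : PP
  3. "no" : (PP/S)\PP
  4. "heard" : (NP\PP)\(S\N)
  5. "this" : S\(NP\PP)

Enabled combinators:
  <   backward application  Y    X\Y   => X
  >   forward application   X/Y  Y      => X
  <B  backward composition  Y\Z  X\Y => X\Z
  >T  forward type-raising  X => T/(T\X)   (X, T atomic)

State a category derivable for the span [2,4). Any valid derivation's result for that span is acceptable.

[0,6] S   <
  [0,5] NP\PP   <
    [0,4] S\N   >
      [0,2] (S\N)/(PP/S)   >
        [0,1] "sent" : ((S\N)/(PP/S))/S
        [1,2] "built" : S
      [2,4] PP/S   <
        [2,3] "chased" : PP
        [3,4] "no" : (PP/S)\PP
    [4,5] "heard" : (NP\PP)\(S\N)
  [5,6] "this" : S\(NP\PP)

PP/S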